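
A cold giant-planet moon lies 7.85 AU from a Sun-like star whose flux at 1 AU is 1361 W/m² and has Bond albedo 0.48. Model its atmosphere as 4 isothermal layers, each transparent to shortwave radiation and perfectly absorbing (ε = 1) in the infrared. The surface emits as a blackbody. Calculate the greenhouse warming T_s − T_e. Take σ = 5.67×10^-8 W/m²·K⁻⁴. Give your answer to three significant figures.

41.8 kelvin

Flux at the orbit: S = 1361/(7.85)² = 22.09 W/m².
OLR = S(1−α)/4 = 2.871 W/m²; the top layer radiates at T_e = 84.36 K.
T_s = (N+1)^(1/4)·T_e = 126.1 K.
Warming: T_s − T_e = 41.79 K.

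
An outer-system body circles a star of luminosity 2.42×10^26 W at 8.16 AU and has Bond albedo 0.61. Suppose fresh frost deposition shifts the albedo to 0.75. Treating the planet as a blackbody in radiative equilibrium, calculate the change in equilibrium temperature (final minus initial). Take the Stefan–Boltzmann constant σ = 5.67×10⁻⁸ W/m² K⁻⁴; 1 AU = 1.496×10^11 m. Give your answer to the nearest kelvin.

d = 8.16 × 1.496×10^11 m = 1.221×10^12 m.
Flux at the orbit: S = L/(4πd²) = 2.42×10^26/(4π·(1.22×10^12)²) = 12.92 W/m².
With α = 0.61, T₁ = 68.66 K.
With α = 0.75, T₂ = 61.43 K.
ΔT = T₂ − T₁ = -7.224 K.

-7 K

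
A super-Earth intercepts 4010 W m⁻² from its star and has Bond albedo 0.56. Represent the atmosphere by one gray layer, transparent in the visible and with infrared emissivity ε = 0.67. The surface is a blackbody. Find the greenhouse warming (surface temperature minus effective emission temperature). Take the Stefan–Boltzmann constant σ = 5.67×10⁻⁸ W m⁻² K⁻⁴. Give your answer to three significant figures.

31.9 kelvin

At the top of the atmosphere, σT_e⁴ = S(1−α)/4 = 441.1 W m⁻², giving T_e = 297.0 K.
Surface balance with a leaky layer gives σT_s⁴ = σT_e⁴·2/(2−ε), so T_s = T_e·[2/(2−0.67)]^(1/4) = 328.9 K.
The atmosphere warms the surface by 31.89 K.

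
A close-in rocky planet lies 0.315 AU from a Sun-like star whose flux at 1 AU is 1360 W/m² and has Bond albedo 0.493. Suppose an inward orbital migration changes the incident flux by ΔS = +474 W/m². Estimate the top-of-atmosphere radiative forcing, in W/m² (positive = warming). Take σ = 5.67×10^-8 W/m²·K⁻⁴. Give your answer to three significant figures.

60.1 W/m²

By the inverse-square law, S = 1360/0.315² = 13710 W/m².
ΔF = Δ[S(1−α)]/4 = (1−0.493)·+474/4 = 60.08 W/m².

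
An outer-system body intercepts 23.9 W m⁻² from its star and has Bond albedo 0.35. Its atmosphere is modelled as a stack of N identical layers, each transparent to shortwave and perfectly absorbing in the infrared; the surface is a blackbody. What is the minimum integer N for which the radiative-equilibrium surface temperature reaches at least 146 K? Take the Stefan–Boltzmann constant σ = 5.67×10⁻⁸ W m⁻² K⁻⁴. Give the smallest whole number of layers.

OLR = S(1−α)/4 = 3.884 W m⁻²; the top layer radiates at T_e = 90.97 K.
Need (N+1)T_e⁴ ≥ T_s⁴, i.e. N+1 ≥ (146/90.97)⁴ = 6.634.
So N ≥ 5.634; the smallest integer is N = 6.

6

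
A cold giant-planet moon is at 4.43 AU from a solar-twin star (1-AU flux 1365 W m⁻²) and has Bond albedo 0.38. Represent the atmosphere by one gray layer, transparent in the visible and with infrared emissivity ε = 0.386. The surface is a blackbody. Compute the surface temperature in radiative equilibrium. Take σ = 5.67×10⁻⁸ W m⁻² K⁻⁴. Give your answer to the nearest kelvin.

124 K

Flux at the orbit: S = 1365/(4.43)² = 69.55 W m⁻².
At the top of the atmosphere, σT_e⁴ = S(1−α)/4 = 10.78 W m⁻², giving T_e = 117.4 K.
Surface balance with a leaky layer gives σT_s⁴ = σT_e⁴·2/(2−ε), so T_s = T_e·[2/(2−0.386)]^(1/4) = 123.9 K.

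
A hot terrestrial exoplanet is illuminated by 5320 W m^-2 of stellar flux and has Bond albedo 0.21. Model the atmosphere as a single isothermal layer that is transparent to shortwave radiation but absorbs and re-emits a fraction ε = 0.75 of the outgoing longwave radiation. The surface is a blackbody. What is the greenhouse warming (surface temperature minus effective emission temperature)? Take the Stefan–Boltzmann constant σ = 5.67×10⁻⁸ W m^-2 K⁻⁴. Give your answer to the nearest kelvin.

46 K

The planet radiates to space at T_e = [S(1−α)/(4σ)]^(1/4) = 369.0 K.
Surface balance with a leaky layer gives σT_s⁴ = σT_e⁴·2/(2−ε), so T_s = T_e·[2/(2−0.75)]^(1/4) = 415.0 K.
Greenhouse warming: T_s − T_e = 46.00 K.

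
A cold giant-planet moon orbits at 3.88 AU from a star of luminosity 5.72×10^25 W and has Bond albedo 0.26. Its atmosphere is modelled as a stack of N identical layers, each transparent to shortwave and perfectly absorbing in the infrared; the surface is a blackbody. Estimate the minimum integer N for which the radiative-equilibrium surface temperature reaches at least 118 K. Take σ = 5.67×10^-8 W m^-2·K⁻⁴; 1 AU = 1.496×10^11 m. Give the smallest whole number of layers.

4

Orbital distance: d = 3.88 AU = 5.804×10^11 m.
Spreading L over a sphere of radius d: S = 5.72×10^25/(4π·5.80×10^11²) = 13.51 W m^-2.
Top-of-atmosphere balance: σT_e⁴ = S(1−α)/4 = 2.499 W m^-2 → T_e = 81.48 K.
Since T_s⁴ = (N+1)T_e⁴, we need N ≥ (T_s/T_e)⁴ − 1 = 3.398.
Rounding up, N = 4.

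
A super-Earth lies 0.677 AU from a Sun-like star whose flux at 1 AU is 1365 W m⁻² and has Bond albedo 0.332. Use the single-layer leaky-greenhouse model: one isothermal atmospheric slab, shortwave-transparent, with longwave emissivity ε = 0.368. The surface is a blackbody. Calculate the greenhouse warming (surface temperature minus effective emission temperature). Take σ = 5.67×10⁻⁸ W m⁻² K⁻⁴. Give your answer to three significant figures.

16.0 K

Flux at the orbit: S = 1365/(0.677)² = 2978 W m⁻².
The planet radiates to space at T_e = [S(1−α)/(4σ)]^(1/4) = 306.0 K.
For a single slab of emissivity ε, T_s⁴ = 2T_e⁴/(2−ε); thus T_s = 306.0·(1.225)^(1/4) = 322.0 K.
T_s − T_e = 322.0 − 306.0 = 15.96 K.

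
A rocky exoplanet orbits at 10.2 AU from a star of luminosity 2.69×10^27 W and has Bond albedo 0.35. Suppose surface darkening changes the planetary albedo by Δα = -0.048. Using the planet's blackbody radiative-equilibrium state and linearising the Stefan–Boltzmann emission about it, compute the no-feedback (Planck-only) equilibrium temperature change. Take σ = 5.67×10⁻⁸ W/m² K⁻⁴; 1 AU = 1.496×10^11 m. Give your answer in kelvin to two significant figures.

2.4 K

Orbital distance: d = 10.2 AU = 1.526×10^12 m.
S = L/(4πd²) = 91.93 W/m².
The baseline emission temperature is T_e = 127.4 K.
TOA radiative forcing: ΔF = −S·Δα/4 = −91.93·(-0.048)/4 = 1.103 W/m².
Linearising σT⁴ gives d(σT⁴)/dT = 4σT_e³ = 0.4690 W/m² per K.
ΔT₀ = ΔF/λ_P = 1.103/0.4690 = 2.35 K.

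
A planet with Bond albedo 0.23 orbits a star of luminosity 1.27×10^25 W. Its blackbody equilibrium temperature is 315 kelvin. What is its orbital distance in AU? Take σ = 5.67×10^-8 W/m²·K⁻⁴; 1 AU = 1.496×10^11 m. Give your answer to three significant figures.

The flux needed for this T is 4σT⁴/(1−0.23) = 2900 W/m².
Then d = [L/(4πS)]^(1/2) = 1.867×10^10 m, i.e. 0.1248 AU.

0.125 AU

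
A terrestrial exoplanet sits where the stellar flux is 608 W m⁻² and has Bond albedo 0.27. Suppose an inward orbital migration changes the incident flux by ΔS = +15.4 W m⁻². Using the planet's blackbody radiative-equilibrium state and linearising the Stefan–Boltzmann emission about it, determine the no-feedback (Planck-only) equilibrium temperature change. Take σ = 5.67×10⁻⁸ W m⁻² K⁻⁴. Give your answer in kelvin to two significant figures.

1.3 K

Reference equilibrium: T_e = [S(1−α)/(4σ)]^(1/4) = 210.3 K.
Only a fraction (1−α) is absorbed and it's spread over 4πR², so ΔF = (1−α)ΔS/4 = 2.810 W m⁻².
Planck response: λ_P = 4σT_e³ = 4·5.67×10⁻⁸·(210.3)³ = 2.110 W m⁻²/K.
So ΔT₀ = 2.810/2.110 = 1.33 K.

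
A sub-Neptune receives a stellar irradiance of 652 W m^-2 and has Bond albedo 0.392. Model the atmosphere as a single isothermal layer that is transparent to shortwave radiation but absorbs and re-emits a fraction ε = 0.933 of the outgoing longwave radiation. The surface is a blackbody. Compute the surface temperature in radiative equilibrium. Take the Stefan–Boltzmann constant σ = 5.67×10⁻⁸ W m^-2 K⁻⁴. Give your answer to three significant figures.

239 kelvin

At the top of the atmosphere, σT_e⁴ = S(1−α)/4 = 99.10 W m^-2, giving T_e = 204.5 K.
For a single slab of emissivity ε, T_s⁴ = 2T_e⁴/(2−ε); thus T_s = 204.5·(1.874)^(1/4) = 239.2 K.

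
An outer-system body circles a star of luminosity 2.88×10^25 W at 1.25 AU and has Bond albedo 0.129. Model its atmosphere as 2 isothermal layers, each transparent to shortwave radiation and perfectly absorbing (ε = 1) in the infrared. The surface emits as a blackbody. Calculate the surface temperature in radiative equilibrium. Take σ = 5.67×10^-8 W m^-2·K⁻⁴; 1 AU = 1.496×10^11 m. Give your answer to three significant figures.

d = 1.25 × 1.496×10^11 m = 1.870×10^11 m.
Spreading L over a sphere of radius d: S = 2.88×10^25/(4π·1.87×10^11²) = 65.54 W m^-2.
OLR = S(1−α)/4 = 14.27 W m^-2; the top layer radiates at T_e = 126.0 K.
For an N-layer opaque stack, T_s⁴ = (N+1)T_e⁴, hence T_s = (3)^(1/4)×126.0 K = 165.8 K.

166 K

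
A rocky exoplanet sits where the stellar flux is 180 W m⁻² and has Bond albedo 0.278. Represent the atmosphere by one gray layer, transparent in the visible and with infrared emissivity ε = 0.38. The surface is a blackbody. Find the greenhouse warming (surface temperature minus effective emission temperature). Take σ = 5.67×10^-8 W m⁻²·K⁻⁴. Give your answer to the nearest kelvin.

The planet radiates to space at T_e = [S(1−α)/(4σ)]^(1/4) = 154.7 K.
Surface balance with a leaky layer gives σT_s⁴ = σT_e⁴·2/(2−ε), so T_s = T_e·[2/(2−0.38)]^(1/4) = 163.1 K.
T_s − T_e = 163.1 − 154.7 = 8.369 K.

8 kelvin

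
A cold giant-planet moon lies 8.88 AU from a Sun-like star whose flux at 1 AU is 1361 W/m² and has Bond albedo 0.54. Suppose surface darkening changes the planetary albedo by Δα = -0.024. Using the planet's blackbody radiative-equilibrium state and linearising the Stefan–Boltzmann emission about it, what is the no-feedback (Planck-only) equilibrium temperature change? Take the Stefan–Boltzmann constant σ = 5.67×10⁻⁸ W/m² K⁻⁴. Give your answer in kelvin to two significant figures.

1.0 K

By the inverse-square law, S = 1361/8.88² = 17.26 W/m².
Reference equilibrium: T_e = [S(1−α)/(4σ)]^(1/4) = 76.92 K.
The change in absorbed flux is Δ[S(1−α)/4] = −SΔα/4 = 0.1036 W/m².
Linearising σT⁴ gives d(σT⁴)/dT = 4σT_e³ = 0.1032 W/m² per K.
So ΔT₀ = 0.1036/0.1032 = 1.00 K.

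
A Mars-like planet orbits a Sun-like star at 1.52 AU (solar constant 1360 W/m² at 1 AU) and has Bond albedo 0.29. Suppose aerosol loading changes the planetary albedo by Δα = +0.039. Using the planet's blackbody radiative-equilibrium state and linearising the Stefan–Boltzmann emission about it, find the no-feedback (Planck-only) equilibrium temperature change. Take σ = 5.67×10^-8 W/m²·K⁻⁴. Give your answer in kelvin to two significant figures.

By the inverse-square law, S = 1360/1.52² = 588.6 W/m².
Unperturbed T_e = [588.6·(1−0.29)/(4σ)]^¼ = 207.2 K.
TOA radiative forcing: ΔF = −S·Δα/4 = −588.6·(+0.039)/4 = -5.739 W/m².
Linearising σT⁴ gives d(σT⁴)/dT = 4σT_e³ = 2.017 W/m² per K.
So ΔT₀ = -5.739/2.017 = -2.85 K.

-2.8 K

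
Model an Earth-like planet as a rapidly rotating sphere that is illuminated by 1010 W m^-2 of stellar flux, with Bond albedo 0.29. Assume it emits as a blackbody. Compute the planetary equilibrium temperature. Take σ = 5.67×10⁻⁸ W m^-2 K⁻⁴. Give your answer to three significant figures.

237 K

The planet absorbs (1−α)S over its disc πR² and re-emits over 4πR², so the mean absorbed flux is (1−0.29)·1010/4 = 179.3 W m^-2.
In equilibrium σT⁴ equals this, so T = 237.1 K.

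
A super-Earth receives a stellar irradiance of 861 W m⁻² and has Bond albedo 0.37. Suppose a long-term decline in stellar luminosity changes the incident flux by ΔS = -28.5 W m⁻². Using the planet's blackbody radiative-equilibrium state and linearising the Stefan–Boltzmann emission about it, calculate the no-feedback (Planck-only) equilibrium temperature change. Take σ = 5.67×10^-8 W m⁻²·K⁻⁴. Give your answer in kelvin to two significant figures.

Reference equilibrium: T_e = [S(1−α)/(4σ)]^(1/4) = 221.1 K.
Only a fraction (1−α) is absorbed and it's spread over 4πR², so ΔF = (1−α)ΔS/4 = -4.489 W m⁻².
The Planck feedback parameter is 4σT_e³ = 2.453 W m⁻²/K.
So ΔT₀ = -4.489/2.453 = -1.83 K.

-1.8 kelvin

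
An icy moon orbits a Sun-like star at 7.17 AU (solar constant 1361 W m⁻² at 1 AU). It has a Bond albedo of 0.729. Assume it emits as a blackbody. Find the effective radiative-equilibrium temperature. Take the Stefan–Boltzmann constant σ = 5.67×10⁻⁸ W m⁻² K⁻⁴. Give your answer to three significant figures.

75.0 kelvin

Flux at the orbit: S = 1361/(7.17)² = 26.47 W m⁻².
The planet absorbs (1−α)S over its disc πR² and re-emits over 4πR², so the mean absorbed flux is (1−0.729)·26.47/4 = 1.794 W m⁻².
Balancing against σT⁴: T = (1.794/5.67×10⁻⁸)^(1/4) = 75.00 K.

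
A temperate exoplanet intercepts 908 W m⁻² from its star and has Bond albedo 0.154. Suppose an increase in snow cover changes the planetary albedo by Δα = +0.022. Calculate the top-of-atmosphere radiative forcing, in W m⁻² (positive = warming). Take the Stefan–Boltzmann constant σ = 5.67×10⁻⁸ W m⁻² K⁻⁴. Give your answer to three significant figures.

The change in absorbed flux is Δ[S(1−α)/4] = −SΔα/4 = -4.994 W m⁻².

-4.99 W m⁻²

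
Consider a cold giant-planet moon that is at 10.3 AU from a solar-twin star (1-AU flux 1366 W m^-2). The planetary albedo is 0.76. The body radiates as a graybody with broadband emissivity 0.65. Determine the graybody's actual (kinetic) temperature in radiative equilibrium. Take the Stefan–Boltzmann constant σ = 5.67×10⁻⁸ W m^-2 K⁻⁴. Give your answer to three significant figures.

By the inverse-square law, S = 1366/10.3² = 12.88 W m^-2.
The planet absorbs (1−α)S over its disc πR² and re-emits over 4πR², so the mean absorbed flux is (1−0.76)·12.88/4 = 0.7726 W m^-2.
Radiative balance εσT⁴ = 0.7726 gives T = [0.7726/(0.65·σ)]^(1/4) = 67.66 K.

67.7 kelvin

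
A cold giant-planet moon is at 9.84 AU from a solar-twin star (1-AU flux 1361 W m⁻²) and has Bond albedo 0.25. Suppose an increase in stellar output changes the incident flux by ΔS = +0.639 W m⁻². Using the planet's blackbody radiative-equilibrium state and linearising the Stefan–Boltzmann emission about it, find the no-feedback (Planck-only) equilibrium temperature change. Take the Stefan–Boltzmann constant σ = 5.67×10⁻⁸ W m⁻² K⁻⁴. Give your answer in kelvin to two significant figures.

Flux at the orbit: S = 1361/(9.84)² = 14.06 W m⁻².
The baseline emission temperature is T_e = 82.57 K.
Only a fraction (1−α) is absorbed and it's spread over 4πR², so ΔF = (1−α)ΔS/4 = 0.1198 W m⁻².
Planck response: λ_P = 4σT_e³ = 4·5.67×10⁻⁸·(82.57)³ = 0.1277 W m⁻²/K.
Hence the no-feedback warming is ΔF/(4σT_e³) = 0.938 K.

0.94 kelvin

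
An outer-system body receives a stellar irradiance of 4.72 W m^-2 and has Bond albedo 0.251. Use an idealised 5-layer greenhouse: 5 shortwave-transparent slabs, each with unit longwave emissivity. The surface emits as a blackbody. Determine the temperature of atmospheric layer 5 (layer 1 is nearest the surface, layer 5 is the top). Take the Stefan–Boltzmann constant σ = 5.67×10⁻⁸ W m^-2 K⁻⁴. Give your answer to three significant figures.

62.8 K

OLR = S(1−α)/4 = 0.8838 W m^-2; the top layer radiates at T_e = 62.83 K.
In the N-layer model, layer k (counted from the surface) has T_k = (N+1−k)^(1/4)·T_e.
T_5 = (1)^(1/4)·62.83 = 62.83 K.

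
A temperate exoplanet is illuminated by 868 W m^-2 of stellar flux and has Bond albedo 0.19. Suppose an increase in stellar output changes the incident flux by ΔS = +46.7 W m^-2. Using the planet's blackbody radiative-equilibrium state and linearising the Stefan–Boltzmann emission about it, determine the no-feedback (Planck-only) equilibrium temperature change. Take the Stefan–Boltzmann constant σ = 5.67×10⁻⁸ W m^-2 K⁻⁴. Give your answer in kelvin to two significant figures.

The baseline emission temperature is T_e = 236.0 K.
Only a fraction (1−α) is absorbed and it's spread over 4πR², so ΔF = (1−α)ΔS/4 = 9.457 W m^-2.
The Planck feedback parameter is 4σT_e³ = 2.980 W m^-2/K.
Hence the no-feedback warming is ΔF/(4σT_e³) = 3.17 K.

3.2 K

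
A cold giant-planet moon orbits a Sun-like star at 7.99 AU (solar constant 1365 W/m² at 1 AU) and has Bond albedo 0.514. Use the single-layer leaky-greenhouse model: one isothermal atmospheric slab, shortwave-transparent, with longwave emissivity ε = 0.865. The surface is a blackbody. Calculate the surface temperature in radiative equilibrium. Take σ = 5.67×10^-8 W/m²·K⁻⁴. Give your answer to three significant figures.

Irradiance scales as 1/d², so S = 1365 W/m² × (1/7.99)² = 21.38 W/m².
The planet radiates to space at T_e = [S(1−α)/(4σ)]^(1/4) = 82.27 K.
The surface balance (absorbed SW + ε·downward IR = σT_s⁴) with T_a⁴ = T_s⁴/2 reduces to T_s = T_e·[2/(2−ε)]^¼ = 94.79 K.

94.8 K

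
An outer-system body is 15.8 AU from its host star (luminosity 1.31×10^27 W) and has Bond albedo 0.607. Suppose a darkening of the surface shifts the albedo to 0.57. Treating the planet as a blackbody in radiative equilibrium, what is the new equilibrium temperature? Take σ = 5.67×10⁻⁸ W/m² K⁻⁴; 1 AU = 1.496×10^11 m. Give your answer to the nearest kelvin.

77 K

Orbital distance: d = 15.8 AU = 2.364×10^12 m.
Spreading L over a sphere of radius d: S = 1.31×10^27/(4π·2.36×10^12²) = 18.66 W/m².
T₂ = [S(1−α₂)/(4σ)]^(1/4) = [18.66·0.43/(4σ)]^(1/4) = 77.12 K.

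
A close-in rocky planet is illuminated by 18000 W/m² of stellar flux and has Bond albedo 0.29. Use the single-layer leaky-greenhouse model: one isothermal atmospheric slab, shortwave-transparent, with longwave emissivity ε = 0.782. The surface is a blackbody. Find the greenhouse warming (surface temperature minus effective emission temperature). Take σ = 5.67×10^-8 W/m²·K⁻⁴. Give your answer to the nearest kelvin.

64 K

Effective emission temperature (TOA balance): σT_e⁴ = S(1−α)/4 = 3195 W/m² → T_e = 487.2 K.
For a single slab of emissivity ε, T_s⁴ = 2T_e⁴/(2−ε); thus T_s = 487.2·(1.642)^(1/4) = 551.5 K.
Greenhouse warming: T_s − T_e = 64.31 K.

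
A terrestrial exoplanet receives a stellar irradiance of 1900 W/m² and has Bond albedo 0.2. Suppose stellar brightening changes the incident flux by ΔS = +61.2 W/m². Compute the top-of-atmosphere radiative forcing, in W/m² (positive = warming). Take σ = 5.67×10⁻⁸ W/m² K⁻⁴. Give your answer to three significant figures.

12.2 W/m²

ΔF = Δ[S(1−α)]/4 = (1−0.2)·+61.2/4 = 12.24 W/m².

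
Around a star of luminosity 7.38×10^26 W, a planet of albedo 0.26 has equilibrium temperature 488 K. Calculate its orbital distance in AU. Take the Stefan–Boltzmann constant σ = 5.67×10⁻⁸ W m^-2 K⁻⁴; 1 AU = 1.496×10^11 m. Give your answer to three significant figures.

0.389 AU

The flux needed for this T is 4σT⁴/(1−0.26) = 17380 W m^-2.
Then d = [L/(4πS)]^(1/2) = 5.813×10^10 m, i.e. 0.3885 AU.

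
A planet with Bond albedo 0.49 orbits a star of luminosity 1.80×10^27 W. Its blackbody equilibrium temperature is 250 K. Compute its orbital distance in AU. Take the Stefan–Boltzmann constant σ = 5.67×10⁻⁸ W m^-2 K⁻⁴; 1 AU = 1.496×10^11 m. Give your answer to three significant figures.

1.92 AU

The flux needed for this T is 4σT⁴/(1−0.49) = 1737 W m^-2.
From L = 4πd²S, d = √(1.80×10^27/(4π·1737)) = 2.872×10^11 m = 1.919 AU.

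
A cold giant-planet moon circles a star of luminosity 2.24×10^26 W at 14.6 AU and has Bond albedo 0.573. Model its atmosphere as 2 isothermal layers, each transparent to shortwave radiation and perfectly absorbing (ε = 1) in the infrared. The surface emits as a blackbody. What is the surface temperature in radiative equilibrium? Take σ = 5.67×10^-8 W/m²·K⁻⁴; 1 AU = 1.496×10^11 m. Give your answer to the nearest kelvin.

68 K

d = 14.6 × 1.496×10^11 m = 2.184×10^12 m.
Flux at the orbit: S = L/(4πd²) = 2.24×10^26/(4π·(2.18×10^12)²) = 3.737 W/m².
OLR = S(1−α)/4 = 0.3989 W/m²; the top layer radiates at T_e = 51.50 K.
With N = 2 opaque layers, T_s = (N+1)^(1/4)·T_e = 3^(1/4)·51.50 = 67.78 K.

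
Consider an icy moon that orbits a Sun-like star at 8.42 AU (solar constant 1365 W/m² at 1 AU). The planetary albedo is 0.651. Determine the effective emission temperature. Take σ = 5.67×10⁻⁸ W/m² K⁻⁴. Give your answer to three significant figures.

Irradiance scales as 1/d², so S = 1365 W/m² × (1/8.42)² = 19.25 W/m².
Averaging over the sphere, the absorbed flux is S(1−α)/4 = 1.680 W/m².
Balancing against σT⁴: T = (1.680/5.67×10⁻⁸)^(1/4) = 73.78 K.

73.8 K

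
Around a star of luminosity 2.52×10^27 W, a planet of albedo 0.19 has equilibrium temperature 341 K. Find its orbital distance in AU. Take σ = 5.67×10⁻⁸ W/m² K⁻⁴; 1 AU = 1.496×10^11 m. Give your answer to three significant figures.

Energy balance gives S = 4σT⁴/(1−α) = 3786 W/m².
S = L/(4πd²) → d = √(L/4πS) = √(2.52×10^27/(4π·3786)) = 2.301×10^11 m = 1.538 AU.

1.54 AU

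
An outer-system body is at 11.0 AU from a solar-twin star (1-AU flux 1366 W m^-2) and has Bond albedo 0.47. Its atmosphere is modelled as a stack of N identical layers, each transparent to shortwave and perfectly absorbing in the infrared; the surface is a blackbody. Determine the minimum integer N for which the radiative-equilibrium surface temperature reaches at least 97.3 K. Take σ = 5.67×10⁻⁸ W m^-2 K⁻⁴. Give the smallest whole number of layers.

Flux at the orbit: S = 1366/(11.0)² = 11.29 W m^-2.
The effective emission temperature is T_e = [S(1−α)/(4σ)]^¼ = 71.67 K.
Need (N+1)T_e⁴ ≥ T_s⁴, i.e. N+1 ≥ (97.3/71.67)⁴ = 3.397.
So N ≥ 2.397; the smallest integer is N = 3.

3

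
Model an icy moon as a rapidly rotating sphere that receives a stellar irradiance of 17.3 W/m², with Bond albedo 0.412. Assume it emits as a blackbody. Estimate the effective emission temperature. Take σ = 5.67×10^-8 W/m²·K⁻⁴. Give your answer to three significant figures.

Absorbed flux (global mean): S(1−α)/4 = 17.30·0.588/4 = 2.543 W/m².
Balancing against σT⁴: T = (2.543/5.67×10⁻⁸)^(1/4) = 81.84 K.

81.8 K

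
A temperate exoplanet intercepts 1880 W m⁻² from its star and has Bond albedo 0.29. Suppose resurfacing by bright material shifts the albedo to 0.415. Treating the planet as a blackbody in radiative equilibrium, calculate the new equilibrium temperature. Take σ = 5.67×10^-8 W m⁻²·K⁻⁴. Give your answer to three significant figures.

With the new albedo, S(1−α₂)/4 = 274.9 W m⁻², so T₂ = 263.9 K.

264 K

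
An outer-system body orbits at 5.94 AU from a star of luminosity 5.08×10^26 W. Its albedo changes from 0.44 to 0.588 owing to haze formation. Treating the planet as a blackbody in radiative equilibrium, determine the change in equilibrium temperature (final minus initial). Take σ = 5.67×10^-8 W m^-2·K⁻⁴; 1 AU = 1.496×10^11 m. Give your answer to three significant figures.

Orbital distance: d = 5.94 AU = 8.886×10^11 m.
Spreading L over a sphere of radius d: S = 5.08×10^26/(4π·8.89×10^11²) = 51.19 W m^-2.
Initial: T₁ = [S(1−0.44)/(4σ)]^(1/4) = 106.0 K.
Final:   T₂ = [S(1−0.588)/(4σ)]^(1/4) = 98.20 K.
Change: 98.20 − 106.0 = -7.831 K.

-7.83 K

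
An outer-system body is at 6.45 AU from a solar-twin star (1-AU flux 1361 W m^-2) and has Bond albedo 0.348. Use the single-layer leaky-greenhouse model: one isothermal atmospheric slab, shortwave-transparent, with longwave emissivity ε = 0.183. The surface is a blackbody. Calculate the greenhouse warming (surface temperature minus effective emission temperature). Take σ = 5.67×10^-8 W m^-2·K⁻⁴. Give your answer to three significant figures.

2.39 K

By the inverse-square law, S = 1361/6.45² = 32.71 W m^-2.
At the top of the atmosphere, σT_e⁴ = S(1−α)/4 = 5.332 W m^-2, giving T_e = 98.48 K.
The surface balance (absorbed SW + ε·downward IR = σT_s⁴) with T_a⁴ = T_s⁴/2 reduces to T_s = T_e·[2/(2−ε)]^¼ = 100.9 K.
Greenhouse warming: T_s − T_e = 2.391 K.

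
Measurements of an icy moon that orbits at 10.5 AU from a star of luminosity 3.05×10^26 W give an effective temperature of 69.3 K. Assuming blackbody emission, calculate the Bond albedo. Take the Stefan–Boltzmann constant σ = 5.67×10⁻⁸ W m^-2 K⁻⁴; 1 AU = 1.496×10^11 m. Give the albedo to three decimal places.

d = 10.5 × 1.496×10^11 m = 1.571×10^12 m.
Spreading L over a sphere of radius d: S = 3.05×10^26/(4π·1.57×10^12²) = 9.837 W m^-2.
Energy balance: S(1−α)/4 = σT⁴, so 1−α = 4σT⁴/S.
σT⁴ = 1.308 W m^-2, so 4σT⁴ = 5.231 W m^-2.
Hence α = 1 − 5.231/9.837 = 0.4682.

0.468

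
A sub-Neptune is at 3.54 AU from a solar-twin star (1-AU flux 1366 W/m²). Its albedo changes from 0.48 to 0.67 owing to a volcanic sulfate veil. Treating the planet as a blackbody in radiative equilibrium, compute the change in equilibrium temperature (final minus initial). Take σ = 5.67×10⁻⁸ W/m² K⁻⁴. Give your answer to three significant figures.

Flux at the orbit: S = 1366/(3.54)² = 109.0 W/m².
Before: T₁ = [109.0·0.52/(4σ)]^(1/4) = 125.7 K.
After:  T₂ = [109.0·0.33/(4σ)]^(1/4) = 112.2 K.
ΔT = T₂ − T₁ = -13.51 K.

-13.5 K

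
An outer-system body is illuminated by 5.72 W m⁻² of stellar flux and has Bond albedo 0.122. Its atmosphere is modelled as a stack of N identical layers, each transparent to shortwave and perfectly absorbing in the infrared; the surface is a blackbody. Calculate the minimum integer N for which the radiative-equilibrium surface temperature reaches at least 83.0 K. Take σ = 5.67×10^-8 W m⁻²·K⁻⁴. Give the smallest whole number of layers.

The effective emission temperature is T_e = [S(1−α)/(4σ)]^¼ = 68.60 K.
Need (N+1)T_e⁴ ≥ T_s⁴, i.e. N+1 ≥ (83.0/68.60)⁴ = 2.143.
Rounding up, N = 2.

2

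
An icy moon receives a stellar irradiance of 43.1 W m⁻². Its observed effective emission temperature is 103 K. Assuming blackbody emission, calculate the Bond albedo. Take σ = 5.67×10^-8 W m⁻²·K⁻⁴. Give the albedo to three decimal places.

From σT⁴ = S(1−α)/4 we invert for α: 1−α = 4σT⁴/S.
4σT⁴ = 4·5.67×10⁻⁸·(103)⁴ = 25.53 W m⁻².
Hence α = 1 − 25.53/43.10 = 0.4077.

0.408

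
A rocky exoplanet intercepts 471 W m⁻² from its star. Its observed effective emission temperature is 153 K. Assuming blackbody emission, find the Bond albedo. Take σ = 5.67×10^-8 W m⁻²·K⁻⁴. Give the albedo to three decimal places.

Rearranging the radiative balance, α = 1 − 4σT⁴/S.
4σT⁴ = 4·5.67×10⁻⁸·(153)⁴ = 124.3 W m⁻².
1−α = 124.3/471.0 = 0.2639, so α = 0.7361.

0.736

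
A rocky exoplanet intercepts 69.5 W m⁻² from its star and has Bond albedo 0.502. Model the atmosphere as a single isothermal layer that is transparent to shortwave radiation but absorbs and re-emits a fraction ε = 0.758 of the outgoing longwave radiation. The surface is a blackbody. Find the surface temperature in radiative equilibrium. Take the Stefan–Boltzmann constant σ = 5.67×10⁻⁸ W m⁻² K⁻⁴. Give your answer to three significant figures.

125 K

The planet radiates to space at T_e = [S(1−α)/(4σ)]^(1/4) = 111.1 K.
Surface balance with a leaky layer gives σT_s⁴ = σT_e⁴·2/(2−ε), so T_s = T_e·[2/(2−0.758)]^(1/4) = 125.2 K.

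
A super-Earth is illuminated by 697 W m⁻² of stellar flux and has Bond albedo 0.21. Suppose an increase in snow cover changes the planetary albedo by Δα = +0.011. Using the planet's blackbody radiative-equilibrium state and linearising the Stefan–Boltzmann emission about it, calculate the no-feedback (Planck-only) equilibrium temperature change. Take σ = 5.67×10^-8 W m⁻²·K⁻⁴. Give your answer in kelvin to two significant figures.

The baseline emission temperature is T_e = 222.0 K.
TOA radiative forcing: ΔF = −S·Δα/4 = −697.0·(+0.011)/4 = -1.917 W m⁻².
Linearising σT⁴ gives d(σT⁴)/dT = 4σT_e³ = 2.481 W m⁻² per K.
So ΔT₀ = -1.917/2.481 = -0.773 K.

-0.77 K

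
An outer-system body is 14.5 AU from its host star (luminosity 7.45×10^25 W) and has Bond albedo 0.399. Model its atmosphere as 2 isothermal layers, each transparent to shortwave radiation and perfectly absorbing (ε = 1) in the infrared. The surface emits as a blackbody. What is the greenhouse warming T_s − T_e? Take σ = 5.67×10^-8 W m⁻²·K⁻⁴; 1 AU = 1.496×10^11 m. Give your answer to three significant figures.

Orbital distance: d = 14.5 AU = 2.169×10^12 m.
Spreading L over a sphere of radius d: S = 7.45×10^25/(4π·2.17×10^12²) = 1.260 W m⁻².
Top-of-atmosphere balance: σT_e⁴ = S(1−α)/4 = 0.1893 W m⁻² → T_e = 42.75 K.
T_s = (N+1)^(1/4)·T_e = 56.26 K.
So the greenhouse effect raises the surface by 56.26 − 42.75 = 13.51 K.

13.5 kelvin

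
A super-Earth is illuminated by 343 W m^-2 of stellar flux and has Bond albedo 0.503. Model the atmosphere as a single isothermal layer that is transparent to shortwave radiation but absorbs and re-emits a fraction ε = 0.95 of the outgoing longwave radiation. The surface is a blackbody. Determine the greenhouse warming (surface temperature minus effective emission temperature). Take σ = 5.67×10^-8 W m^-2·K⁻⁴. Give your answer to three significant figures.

Effective emission temperature (TOA balance): σT_e⁴ = S(1−α)/4 = 42.62 W m^-2 → T_e = 165.6 K.
Surface balance with a leaky layer gives σT_s⁴ = σT_e⁴·2/(2−ε), so T_s = T_e·[2/(2−0.95)]^(1/4) = 194.5 K.
The atmosphere warms the surface by 28.94 K.

28.9 K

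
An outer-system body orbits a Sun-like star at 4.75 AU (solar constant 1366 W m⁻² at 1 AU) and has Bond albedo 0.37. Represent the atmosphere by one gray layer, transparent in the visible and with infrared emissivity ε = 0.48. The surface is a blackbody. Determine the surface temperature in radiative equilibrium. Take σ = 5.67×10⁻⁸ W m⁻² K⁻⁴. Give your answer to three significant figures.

122 K

By the inverse-square law, S = 1366/4.75² = 60.54 W m⁻².
At the top of the atmosphere, σT_e⁴ = S(1−α)/4 = 9.536 W m⁻², giving T_e = 113.9 K.
Surface balance with a leaky layer gives σT_s⁴ = σT_e⁴·2/(2−ε), so T_s = T_e·[2/(2−0.48)]^(1/4) = 122.0 K.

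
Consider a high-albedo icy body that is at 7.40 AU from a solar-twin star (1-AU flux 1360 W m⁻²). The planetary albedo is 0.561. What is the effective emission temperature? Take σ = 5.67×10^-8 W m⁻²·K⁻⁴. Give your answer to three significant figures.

83.3 kelvin

By the inverse-square law, S = 1360/7.40² = 24.84 W m⁻².
The planet absorbs (1−α)S over its disc πR² and re-emits over 4πR², so the mean absorbed flux is (1−0.561)·24.84/4 = 2.726 W m⁻².
In equilibrium σT⁴ equals this, so T = 83.27 K.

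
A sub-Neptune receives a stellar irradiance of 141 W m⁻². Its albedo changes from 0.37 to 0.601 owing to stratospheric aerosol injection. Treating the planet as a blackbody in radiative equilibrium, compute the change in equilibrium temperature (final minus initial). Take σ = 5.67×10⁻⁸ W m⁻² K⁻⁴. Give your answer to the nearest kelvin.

-15 K

With α = 0.37, T₁ = 140.7 K.
After:  T₂ = [141.0·0.399/(4σ)]^(1/4) = 125.5 K.
Change: 125.5 − 140.7 = -15.18 K.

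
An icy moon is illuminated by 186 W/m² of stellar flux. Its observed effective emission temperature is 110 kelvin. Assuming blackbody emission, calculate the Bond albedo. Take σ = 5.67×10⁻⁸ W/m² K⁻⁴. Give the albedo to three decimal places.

From σT⁴ = S(1−α)/4 we invert for α: 1−α = 4σT⁴/S.
4σT⁴ = 4·5.67×10⁻⁸·(110)⁴ = 33.21 W/m².
Hence α = 1 − 33.21/186.0 = 0.8215.

0.821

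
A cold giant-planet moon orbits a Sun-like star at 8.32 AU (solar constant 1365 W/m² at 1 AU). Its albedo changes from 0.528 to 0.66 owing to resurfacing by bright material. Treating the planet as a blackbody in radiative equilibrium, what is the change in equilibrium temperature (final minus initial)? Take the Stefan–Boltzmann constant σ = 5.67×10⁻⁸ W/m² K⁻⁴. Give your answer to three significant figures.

By the inverse-square law, S = 1365/8.32² = 19.72 W/m².
Before: T₁ = [19.72·0.472/(4σ)]^(1/4) = 80.04 K.
Final:   T₂ = [S(1−0.66)/(4σ)]^(1/4) = 73.74 K.
Change: 73.74 − 80.04 = -6.302 K.

-6.30 K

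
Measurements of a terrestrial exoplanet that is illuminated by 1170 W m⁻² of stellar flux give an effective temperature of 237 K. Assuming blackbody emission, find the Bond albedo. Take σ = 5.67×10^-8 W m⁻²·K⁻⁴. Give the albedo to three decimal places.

0.388

Energy balance: S(1−α)/4 = σT⁴, so 1−α = 4σT⁴/S.
4σT⁴ = 4·5.67×10⁻⁸·(237)⁴ = 715.5 W m⁻².
1−α = 715.5/1170 = 0.6116, so α = 0.3884.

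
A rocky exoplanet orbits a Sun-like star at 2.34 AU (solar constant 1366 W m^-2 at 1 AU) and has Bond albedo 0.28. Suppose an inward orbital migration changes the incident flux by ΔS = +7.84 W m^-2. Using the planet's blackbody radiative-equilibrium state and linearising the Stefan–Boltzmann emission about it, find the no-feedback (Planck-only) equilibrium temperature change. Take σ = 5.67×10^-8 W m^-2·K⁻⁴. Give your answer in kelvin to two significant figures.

By the inverse-square law, S = 1366/2.34² = 249.5 W m^-2.
The baseline emission temperature is T_e = 167.8 K.
TOA radiative forcing: ΔF = (1−α)ΔS/4 = 0.72·(+7.84)/4 = 1.411 W m^-2.
Linearising σT⁴ gives d(σT⁴)/dT = 4σT_e³ = 1.071 W m^-2 per K.
So ΔT₀ = 1.411/1.071 = 1.32 K.

1.3 kelvin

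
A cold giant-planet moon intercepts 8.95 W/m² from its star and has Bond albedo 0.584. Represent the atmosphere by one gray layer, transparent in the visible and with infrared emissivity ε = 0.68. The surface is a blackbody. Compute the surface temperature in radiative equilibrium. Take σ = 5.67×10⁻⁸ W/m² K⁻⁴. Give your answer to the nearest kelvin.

71 kelvin

At the top of the atmosphere, σT_e⁴ = S(1−α)/4 = 0.9308 W/m², giving T_e = 63.65 K.
Surface balance with a leaky layer gives σT_s⁴ = σT_e⁴·2/(2−ε), so T_s = T_e·[2/(2−0.68)]^(1/4) = 70.62 K.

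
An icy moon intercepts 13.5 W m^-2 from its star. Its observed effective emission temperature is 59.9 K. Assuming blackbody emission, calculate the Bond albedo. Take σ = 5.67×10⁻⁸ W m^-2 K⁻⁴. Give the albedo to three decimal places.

0.784

Rearranging the radiative balance, α = 1 − 4σT⁴/S.
σT⁴ = 0.7299 W m^-2, so 4σT⁴ = 2.920 W m^-2.
Hence α = 1 − 2.920/13.50 = 0.7837.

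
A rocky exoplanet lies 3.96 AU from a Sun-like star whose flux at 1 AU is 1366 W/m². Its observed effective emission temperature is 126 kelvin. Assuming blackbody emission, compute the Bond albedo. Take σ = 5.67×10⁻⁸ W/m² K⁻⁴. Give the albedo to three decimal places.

Irradiance scales as 1/d², so S = 1366 W/m² × (1/3.96)² = 87.11 W/m².
From σT⁴ = S(1−α)/4 we invert for α: 1−α = 4σT⁴/S.
σT⁴ = 14.29 W/m², so 4σT⁴ = 57.16 W/m².
1−α = 57.16/87.11 = 0.6562, so α = 0.3438.

0.344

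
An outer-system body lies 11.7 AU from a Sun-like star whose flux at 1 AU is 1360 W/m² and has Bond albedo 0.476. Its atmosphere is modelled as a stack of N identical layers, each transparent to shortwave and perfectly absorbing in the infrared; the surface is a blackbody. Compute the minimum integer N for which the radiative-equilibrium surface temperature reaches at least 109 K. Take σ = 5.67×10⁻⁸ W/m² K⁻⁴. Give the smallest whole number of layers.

6

Flux at the orbit: S = 1360/(11.7)² = 9.935 W/m².
Top-of-atmosphere balance: σT_e⁴ = S(1−α)/4 = 1.301 W/m² → T_e = 69.22 K.
T_s = (N+1)^(1/4)·T_e ≥ 109 K requires N+1 ≥ (T_s/T_e)⁴ = (109/69.22)⁴ = 6.150.
So N ≥ 5.150; the smallest integer is N = 6.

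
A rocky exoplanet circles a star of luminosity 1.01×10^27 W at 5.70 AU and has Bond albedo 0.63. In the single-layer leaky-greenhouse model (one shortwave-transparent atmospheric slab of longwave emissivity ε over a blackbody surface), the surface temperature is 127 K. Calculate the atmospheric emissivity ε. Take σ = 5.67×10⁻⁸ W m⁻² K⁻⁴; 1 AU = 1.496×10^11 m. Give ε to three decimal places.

d = 5.70 × 1.496×10^11 m = 8.527×10^11 m.
Spreading L over a sphere of radius d: S = 1.01×10^27/(4π·8.53×10^11²) = 110.5 W m⁻².
First, T_e = [110.5·(1−0.63)/(4σ)]^(1/4) = 115.9 K.
T_s⁴ = T_e⁴·2/(2−ε) → ε = 2 − 2(T_e/T_s)⁴ = 2 − 2·(115.9/127)⁴ = 0.6137.

0.614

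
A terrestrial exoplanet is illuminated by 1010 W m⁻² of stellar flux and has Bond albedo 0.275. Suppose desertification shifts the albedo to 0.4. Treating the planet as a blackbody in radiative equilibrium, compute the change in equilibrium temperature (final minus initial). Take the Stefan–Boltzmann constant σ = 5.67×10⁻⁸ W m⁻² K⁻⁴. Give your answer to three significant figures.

-11.0 kelvin

Initial: T₁ = [S(1−0.275)/(4σ)]^(1/4) = 238.4 K.
Final:   T₂ = [S(1−0.4)/(4σ)]^(1/4) = 227.4 K.
ΔT = T₂ − T₁ = -11.01 K.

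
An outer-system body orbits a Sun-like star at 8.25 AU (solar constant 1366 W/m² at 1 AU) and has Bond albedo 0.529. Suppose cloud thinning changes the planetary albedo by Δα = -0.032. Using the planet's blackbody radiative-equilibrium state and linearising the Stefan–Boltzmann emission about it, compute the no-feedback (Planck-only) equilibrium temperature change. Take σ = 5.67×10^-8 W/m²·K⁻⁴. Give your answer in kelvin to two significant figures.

1.4 K

By the inverse-square law, S = 1366/8.25² = 20.07 W/m².
The baseline emission temperature is T_e = 80.35 K.
TOA radiative forcing: ΔF = −S·Δα/4 = −20.07·(-0.032)/4 = 0.1606 W/m².
The Planck feedback parameter is 4σT_e³ = 0.1176 W/m²/K.
Hence the no-feedback warming is ΔF/(4σT_e³) = 1.36 K.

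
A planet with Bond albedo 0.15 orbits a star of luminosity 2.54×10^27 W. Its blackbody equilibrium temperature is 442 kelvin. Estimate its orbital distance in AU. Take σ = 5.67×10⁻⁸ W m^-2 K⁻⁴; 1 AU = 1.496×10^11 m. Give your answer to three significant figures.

0.942 AU

Required flux: S = 4σT⁴/(1−α) = 10180 W m^-2.
Then d = [L/(4πS)]^(1/2) = 1.409×10^11 m, i.e. 0.9417 AU.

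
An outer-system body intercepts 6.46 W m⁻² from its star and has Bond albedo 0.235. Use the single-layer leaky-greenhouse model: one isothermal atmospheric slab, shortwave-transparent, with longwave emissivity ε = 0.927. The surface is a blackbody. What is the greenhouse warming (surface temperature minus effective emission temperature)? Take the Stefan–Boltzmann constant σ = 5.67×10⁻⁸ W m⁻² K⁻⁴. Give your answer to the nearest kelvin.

Effective emission temperature (TOA balance): σT_e⁴ = S(1−α)/4 = 1.235 W m⁻² → T_e = 68.32 K.
Surface balance with a leaky layer gives σT_s⁴ = σT_e⁴·2/(2−ε), so T_s = T_e·[2/(2−0.927)]^(1/4) = 79.83 K.
T_s − T_e = 79.83 − 68.32 = 11.51 K.

12 K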